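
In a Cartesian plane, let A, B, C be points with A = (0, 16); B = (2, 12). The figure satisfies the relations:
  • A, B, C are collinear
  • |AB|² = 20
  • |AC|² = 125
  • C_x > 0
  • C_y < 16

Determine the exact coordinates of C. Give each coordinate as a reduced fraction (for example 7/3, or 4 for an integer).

1. C_x = 5  [[A, B, C are collinear ⇒ 4x+2y-32=0] ∩ [|C−(0, 16)|²=125]]
2. C_y = 6  [[A, B, C are collinear ⇒ 4x+2y-32=0] ∩ [|C−(0, 16)|²=125]]
   so C = (5, 6)

C = (5, 6)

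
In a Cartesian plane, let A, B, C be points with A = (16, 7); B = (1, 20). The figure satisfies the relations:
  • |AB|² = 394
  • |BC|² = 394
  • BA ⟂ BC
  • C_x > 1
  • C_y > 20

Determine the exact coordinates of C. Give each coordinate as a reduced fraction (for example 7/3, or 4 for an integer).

1. C_x = 14  [[BA ⟂ BC ⇒ 15x-13y+245=0] ∩ [|C−(1, 20)|²=394]]
2. C_y = 35  [[BA ⟂ BC ⇒ 15x-13y+245=0] ∩ [|C−(1, 20)|²=394]]
   so C = (14, 35)

C = (14, 35)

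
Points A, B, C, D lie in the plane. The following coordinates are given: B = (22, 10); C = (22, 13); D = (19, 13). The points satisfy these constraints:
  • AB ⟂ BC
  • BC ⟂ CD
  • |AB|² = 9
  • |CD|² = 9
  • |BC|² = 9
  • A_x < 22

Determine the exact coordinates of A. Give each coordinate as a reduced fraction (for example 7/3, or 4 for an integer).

1. A_x = 19  [[AB ⟂ BC ⇒ -3y+30=0] ∩ [|A−(22, 10)|²=9]]
2. A_y = 10  [[AB ⟂ BC ⇒ -3y+30=0] ∩ [|A−(22, 10)|²=9]]
   so A = (19, 10)

A = (19, 10)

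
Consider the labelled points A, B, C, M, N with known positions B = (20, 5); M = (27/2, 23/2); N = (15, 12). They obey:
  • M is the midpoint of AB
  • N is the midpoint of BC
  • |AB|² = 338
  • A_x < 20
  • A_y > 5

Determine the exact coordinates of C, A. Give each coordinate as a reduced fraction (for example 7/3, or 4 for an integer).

C = (10, 19)
A = (7, 18)

1. A_x = 7  [A = 2·M−B = 2·(27/2, 23/2)−(20, 5)]
2. A_y = 18  [A = 2·M−B = 2·(27/2, 23/2)−(20, 5)]
   so A = (7, 18)
3. C_x = 10  [C = 2·N−B = 2·(15, 12)−(20, 5)]
4. C_y = 19  [C = 2·N−B = 2·(15, 12)−(20, 5)]
   so C = (10, 19)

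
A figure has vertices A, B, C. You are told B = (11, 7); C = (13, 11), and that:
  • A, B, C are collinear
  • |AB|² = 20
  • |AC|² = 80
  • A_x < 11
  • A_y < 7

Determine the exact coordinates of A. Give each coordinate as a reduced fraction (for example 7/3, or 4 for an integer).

1. A_x = 9  [[A, B, C are collinear ⇒ -4x+2y+30=0] ∩ [|A−(11, 7)|²=20]]
2. A_y = 3  [[A, B, C are collinear ⇒ -4x+2y+30=0] ∩ [|A−(11, 7)|²=20]]
   so A = (9, 3)

A = (9, 3)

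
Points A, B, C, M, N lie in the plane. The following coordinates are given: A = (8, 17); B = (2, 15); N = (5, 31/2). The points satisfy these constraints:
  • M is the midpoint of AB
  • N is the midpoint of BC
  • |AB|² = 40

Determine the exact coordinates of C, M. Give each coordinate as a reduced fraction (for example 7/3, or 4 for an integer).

C = (8, 16)
M = (5, 16)

1. M_x = 5  [2·M = A+B = (8, 17)+(2, 15)]
2. M_y = 16  [2·M = A+B = (8, 17)+(2, 15)]
   so M = (5, 16)
3. C_x = 8  [C = 2·N−B = 2·(5, 31/2)−(2, 15)]
4. C_y = 16  [C = 2·N−B = 2·(5, 31/2)−(2, 15)]
   so C = (8, 16)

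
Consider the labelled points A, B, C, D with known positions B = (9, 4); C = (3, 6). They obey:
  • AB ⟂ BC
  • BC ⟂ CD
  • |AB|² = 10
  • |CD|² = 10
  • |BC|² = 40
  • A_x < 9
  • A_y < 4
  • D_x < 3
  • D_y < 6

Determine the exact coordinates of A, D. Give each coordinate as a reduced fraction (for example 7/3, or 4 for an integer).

A = (8, 1)
D = (2, 3)

1. A_x = 8  [[AB ⟂ BC ⇒ 6x-2y-46=0] ∩ [|A−(9, 4)|²=10]]
2. A_y = 1  [[AB ⟂ BC ⇒ 6x-2y-46=0] ∩ [|A−(9, 4)|²=10]]
   so A = (8, 1)
3. D_x = 2  [[BC ⟂ CD ⇒ -6x+2y+6=0] ∩ [|D−(3, 6)|²=10]]
4. D_y = 3  [[BC ⟂ CD ⇒ -6x+2y+6=0] ∩ [|D−(3, 6)|²=10]]
   so D = (2, 3)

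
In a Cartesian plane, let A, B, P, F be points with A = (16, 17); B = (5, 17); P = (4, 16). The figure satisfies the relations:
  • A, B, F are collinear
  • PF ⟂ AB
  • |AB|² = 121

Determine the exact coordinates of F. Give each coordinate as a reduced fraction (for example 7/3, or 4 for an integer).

F = (4, 17)

1. F_x = 4  [[A, B, F are collinear ⇒ -11y+187=0] ∩ [PF ⟂ AB ⇒ -11x+44=0]]
2. F_y = 17  [[A, B, F are collinear ⇒ -11y+187=0] ∩ [PF ⟂ AB ⇒ -11x+44=0]]
   so F = (4, 17)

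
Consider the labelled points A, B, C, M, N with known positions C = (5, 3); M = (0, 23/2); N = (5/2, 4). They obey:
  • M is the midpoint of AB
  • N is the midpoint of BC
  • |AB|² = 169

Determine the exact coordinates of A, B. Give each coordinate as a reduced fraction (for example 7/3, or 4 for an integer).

A = (0, 18)
B = (0, 5)

1. B_x = 0  [B = 2·N−C = 2·(5/2, 4)−(5, 3)]
2. B_y = 5  [B = 2·N−C = 2·(5/2, 4)−(5, 3)]
   so B = (0, 5)
3. A_x = 0  [A = 2·M−B = 2·(0, 23/2)−(0, 5)]
4. A_y = 18  [A = 2·M−B = 2·(0, 23/2)−(0, 5)]
   so A = (0, 18)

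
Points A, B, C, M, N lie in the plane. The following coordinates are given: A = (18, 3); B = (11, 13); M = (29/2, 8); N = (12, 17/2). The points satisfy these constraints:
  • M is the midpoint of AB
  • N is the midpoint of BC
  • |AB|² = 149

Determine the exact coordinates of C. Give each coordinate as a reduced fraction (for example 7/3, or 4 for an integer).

C = (13, 4)

1. C_x = 13  [C = 2·N−B = 2·(12, 17/2)−(11, 13)]
2. C_y = 4  [C = 2·N−B = 2·(12, 17/2)−(11, 13)]
   so C = (13, 4)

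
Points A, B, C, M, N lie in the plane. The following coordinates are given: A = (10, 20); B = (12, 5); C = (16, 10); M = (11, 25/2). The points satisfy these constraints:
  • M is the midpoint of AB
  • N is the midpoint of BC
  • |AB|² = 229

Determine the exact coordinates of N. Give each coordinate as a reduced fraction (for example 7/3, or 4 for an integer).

N = (14, 15/2)

1. N_x = 14  [2·N = B+C = (12, 5)+(16, 10)]
2. N_y = 15/2  [2·N = B+C = (12, 5)+(16, 10)]
   so N = (14, 15/2)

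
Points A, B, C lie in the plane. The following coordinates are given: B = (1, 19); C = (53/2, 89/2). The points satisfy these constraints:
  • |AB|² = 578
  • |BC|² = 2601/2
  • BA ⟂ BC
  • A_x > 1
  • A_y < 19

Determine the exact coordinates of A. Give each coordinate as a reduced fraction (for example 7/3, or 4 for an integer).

A = (18, 2)

1. A_x = 18  [[BA ⟂ BC ⇒ 51/2x+51/2y-510=0] ∩ [|A−(1, 19)|²=578]]
2. A_y = 2  [[BA ⟂ BC ⇒ 51/2x+51/2y-510=0] ∩ [|A−(1, 19)|²=578]]
   so A = (18, 2)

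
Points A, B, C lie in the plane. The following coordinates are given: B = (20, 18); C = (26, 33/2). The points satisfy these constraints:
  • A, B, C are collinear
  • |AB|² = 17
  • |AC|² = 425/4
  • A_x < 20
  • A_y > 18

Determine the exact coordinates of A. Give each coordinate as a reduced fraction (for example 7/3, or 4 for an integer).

1. A_x = 16  [[A, B, C are collinear ⇒ 3/2x+6y-138=0] ∩ [|A−(20, 18)|²=17]]
2. A_y = 19  [[A, B, C are collinear ⇒ 3/2x+6y-138=0] ∩ [|A−(20, 18)|²=17]]
   so A = (16, 19)

A = (16, 19)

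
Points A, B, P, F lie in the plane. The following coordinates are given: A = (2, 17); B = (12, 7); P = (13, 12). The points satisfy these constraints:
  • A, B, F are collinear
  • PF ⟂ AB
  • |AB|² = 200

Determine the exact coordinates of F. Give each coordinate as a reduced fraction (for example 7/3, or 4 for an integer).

F = (10, 9)

1. F_x = 10  [[A, B, F are collinear ⇒ 10x+10y-190=0] ∩ [PF ⟂ AB ⇒ 10x-10y-10=0]]
2. F_y = 9  [[A, B, F are collinear ⇒ 10x+10y-190=0] ∩ [PF ⟂ AB ⇒ 10x-10y-10=0]]
   so F = (10, 9)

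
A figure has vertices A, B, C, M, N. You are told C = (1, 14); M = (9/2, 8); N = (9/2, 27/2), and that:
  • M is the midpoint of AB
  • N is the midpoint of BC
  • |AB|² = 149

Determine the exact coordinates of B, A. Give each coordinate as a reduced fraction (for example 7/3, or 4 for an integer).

B = (8, 13)
A = (1, 3)

1. B_x = 8  [B = 2·N−C = 2·(9/2, 27/2)−(1, 14)]
2. B_y = 13  [B = 2·N−C = 2·(9/2, 27/2)−(1, 14)]
   so B = (8, 13)
3. A_x = 1  [A = 2·M−B = 2·(9/2, 8)−(8, 13)]
4. A_y = 3  [A = 2·M−B = 2·(9/2, 8)−(8, 13)]
   so A = (1, 3)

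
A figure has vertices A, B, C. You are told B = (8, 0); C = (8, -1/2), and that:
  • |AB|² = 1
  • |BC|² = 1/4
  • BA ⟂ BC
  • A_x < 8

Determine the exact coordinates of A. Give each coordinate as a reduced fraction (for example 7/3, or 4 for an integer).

1. A_x = 7  [[BA ⟂ BC ⇒ -1/2y=0] ∩ [|A−(8, 0)|²=1]]
2. A_y = 0  [[BA ⟂ BC ⇒ -1/2y=0] ∩ [|A−(8, 0)|²=1]]
   so A = (7, 0)

A = (7, 0)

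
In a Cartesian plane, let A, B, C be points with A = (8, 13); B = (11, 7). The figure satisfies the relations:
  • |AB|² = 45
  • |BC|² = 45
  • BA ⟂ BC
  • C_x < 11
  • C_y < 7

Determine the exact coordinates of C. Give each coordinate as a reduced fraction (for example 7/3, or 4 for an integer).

1. C_x = 5  [[BA ⟂ BC ⇒ -3x+6y-9=0] ∩ [|C−(11, 7)|²=45]]
2. C_y = 4  [[BA ⟂ BC ⇒ -3x+6y-9=0] ∩ [|C−(11, 7)|²=45]]
   so C = (5, 4)

C = (5, 4)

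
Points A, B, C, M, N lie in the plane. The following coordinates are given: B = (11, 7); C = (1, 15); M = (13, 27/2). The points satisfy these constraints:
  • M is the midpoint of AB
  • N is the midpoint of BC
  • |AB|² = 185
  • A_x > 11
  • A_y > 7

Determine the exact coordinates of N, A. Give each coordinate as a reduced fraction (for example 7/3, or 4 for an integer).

N = (6, 11)
A = (15, 20)

1. A_x = 15  [A = 2·M−B = 2·(13, 27/2)−(11, 7)]
2. A_y = 20  [A = 2·M−B = 2·(13, 27/2)−(11, 7)]
   so A = (15, 20)
3. N_x = 6  [2·N = B+C = (11, 7)+(1, 15)]
4. N_y = 11  [2·N = B+C = (11, 7)+(1, 15)]
   so N = (6, 11)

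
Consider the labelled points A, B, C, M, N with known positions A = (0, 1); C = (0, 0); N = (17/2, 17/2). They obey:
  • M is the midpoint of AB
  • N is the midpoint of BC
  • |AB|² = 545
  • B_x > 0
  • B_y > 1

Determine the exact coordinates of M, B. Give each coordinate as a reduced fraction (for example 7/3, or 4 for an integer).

M = (17/2, 9)
B = (17, 17)

1. B_x = 17  [B = 2·N−C = 2·(17/2, 17/2)−(0, 0)]
2. B_y = 17  [B = 2·N−C = 2·(17/2, 17/2)−(0, 0)]
   so B = (17, 17)
3. M_x = 17/2  [2·M = A+B = (0, 1)+(17, 17)]
4. M_y = 9  [2·M = A+B = (0, 1)+(17, 17)]
   so M = (17/2, 9)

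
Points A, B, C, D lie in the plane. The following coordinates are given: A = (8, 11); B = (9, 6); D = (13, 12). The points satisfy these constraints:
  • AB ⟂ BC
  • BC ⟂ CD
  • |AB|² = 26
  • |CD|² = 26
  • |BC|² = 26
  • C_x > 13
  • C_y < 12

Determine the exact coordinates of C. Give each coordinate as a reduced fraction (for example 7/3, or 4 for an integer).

C = (14, 7)

1. C_x = 14  [[AB ⟂ BC ⇒ 1x-5y+21=0] ∩ [|C−(13, 12)|²=26]]
2. C_y = 7  [[AB ⟂ BC ⇒ 1x-5y+21=0] ∩ [|C−(13, 12)|²=26]]
   so C = (14, 7)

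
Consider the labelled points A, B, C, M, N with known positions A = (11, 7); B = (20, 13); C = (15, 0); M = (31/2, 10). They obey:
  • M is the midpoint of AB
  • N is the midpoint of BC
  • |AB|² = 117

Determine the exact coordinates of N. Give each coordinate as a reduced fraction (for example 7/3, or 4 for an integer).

N = (35/2, 13/2)

1. N_x = 35/2  [2·N = B+C = (20, 13)+(15, 0)]
2. N_y = 13/2  [2·N = B+C = (20, 13)+(15, 0)]
   so N = (35/2, 13/2)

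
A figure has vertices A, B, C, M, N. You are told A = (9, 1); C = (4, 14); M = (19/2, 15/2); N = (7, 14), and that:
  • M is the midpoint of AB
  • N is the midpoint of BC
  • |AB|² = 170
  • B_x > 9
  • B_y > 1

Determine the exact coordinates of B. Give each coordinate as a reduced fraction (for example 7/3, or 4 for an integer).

1. B_x = 10  [B = 2·M−A = 2·(19/2, 15/2)−(9, 1)]
2. B_y = 14  [B = 2·M−A = 2·(19/2, 15/2)−(9, 1)]
   so B = (10, 14)

B = (10, 14)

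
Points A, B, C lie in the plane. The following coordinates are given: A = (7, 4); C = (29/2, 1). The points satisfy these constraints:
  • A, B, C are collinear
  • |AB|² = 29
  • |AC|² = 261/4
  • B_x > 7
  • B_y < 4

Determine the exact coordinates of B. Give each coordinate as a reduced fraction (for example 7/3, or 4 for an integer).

B = (12, 2)

1. B_x = 12  [[A, B, C are collinear ⇒ -3x-15/2y+51=0] ∩ [|B−(7, 4)|²=29]]
2. B_y = 2  [[A, B, C are collinear ⇒ -3x-15/2y+51=0] ∩ [|B−(7, 4)|²=29]]
   so B = (12, 2)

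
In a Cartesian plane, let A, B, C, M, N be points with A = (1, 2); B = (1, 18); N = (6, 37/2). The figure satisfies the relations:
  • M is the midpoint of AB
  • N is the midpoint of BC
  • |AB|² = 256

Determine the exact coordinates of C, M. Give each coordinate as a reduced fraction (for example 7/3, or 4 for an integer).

1. M_x = 1  [2·M = A+B = (1, 2)+(1, 18)]
2. M_y = 10  [2·M = A+B = (1, 2)+(1, 18)]
   so M = (1, 10)
3. C_x = 11  [C = 2·N−B = 2·(6, 37/2)−(1, 18)]
4. C_y = 19  [C = 2·N−B = 2·(6, 37/2)−(1, 18)]
   so C = (11, 19)

C = (11, 19)
M = (1, 10)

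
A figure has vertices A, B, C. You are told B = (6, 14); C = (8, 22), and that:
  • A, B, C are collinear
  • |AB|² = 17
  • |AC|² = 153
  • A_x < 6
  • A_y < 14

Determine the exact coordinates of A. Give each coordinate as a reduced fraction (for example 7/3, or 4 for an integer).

1. A_x = 5  [[A, B, C are collinear ⇒ -8x+2y+20=0] ∩ [|A−(6, 14)|²=17]]
2. A_y = 10  [[A, B, C are collinear ⇒ -8x+2y+20=0] ∩ [|A−(6, 14)|²=17]]
   so A = (5, 10)

A = (5, 10)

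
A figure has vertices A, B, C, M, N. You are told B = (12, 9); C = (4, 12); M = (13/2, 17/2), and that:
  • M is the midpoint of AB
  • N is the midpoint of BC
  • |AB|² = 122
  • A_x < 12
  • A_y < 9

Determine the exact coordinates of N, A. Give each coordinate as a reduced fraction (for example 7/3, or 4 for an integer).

N = (8, 21/2)
A = (1, 8)

1. A_x = 1  [A = 2·M−B = 2·(13/2, 17/2)−(12, 9)]
2. A_y = 8  [A = 2·M−B = 2·(13/2, 17/2)−(12, 9)]
   so A = (1, 8)
3. N_x = 8  [2·N = B+C = (12, 9)+(4, 12)]
4. N_y = 21/2  [2·N = B+C = (12, 9)+(4, 12)]
   so N = (8, 21/2)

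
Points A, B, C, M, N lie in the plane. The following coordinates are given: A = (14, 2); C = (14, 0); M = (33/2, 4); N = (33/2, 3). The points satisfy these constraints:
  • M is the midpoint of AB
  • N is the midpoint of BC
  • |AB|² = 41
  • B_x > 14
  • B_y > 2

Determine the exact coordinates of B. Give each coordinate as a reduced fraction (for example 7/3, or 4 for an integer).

B = (19, 6)

1. B_x = 19  [B = 2·M−A = 2·(33/2, 4)−(14, 2)]
2. B_y = 6  [B = 2·M−A = 2·(33/2, 4)−(14, 2)]
   so B = (19, 6)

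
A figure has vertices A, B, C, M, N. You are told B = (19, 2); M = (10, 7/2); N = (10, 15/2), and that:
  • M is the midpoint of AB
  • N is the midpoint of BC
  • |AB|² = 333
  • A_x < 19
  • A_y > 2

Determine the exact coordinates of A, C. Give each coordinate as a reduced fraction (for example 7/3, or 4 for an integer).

1. A_x = 1  [A = 2·M−B = 2·(10, 7/2)−(19, 2)]
2. A_y = 5  [A = 2·M−B = 2·(10, 7/2)−(19, 2)]
   so A = (1, 5)
3. C_x = 1  [C = 2·N−B = 2·(10, 15/2)−(19, 2)]
4. C_y = 13  [C = 2·N−B = 2·(10, 15/2)−(19, 2)]
   so C = (1, 13)

A = (1, 5)
C = (1, 13)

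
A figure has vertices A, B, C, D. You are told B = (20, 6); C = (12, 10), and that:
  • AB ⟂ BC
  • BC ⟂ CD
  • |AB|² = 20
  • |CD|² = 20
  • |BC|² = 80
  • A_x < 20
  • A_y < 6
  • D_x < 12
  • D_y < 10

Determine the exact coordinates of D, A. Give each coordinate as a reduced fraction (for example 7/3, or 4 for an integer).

1. D_x = 10  [[BC ⟂ CD ⇒ -8x+4y+56=0] ∩ [|D−(12, 10)|²=20]]
2. D_y = 6  [[BC ⟂ CD ⇒ -8x+4y+56=0] ∩ [|D−(12, 10)|²=20]]
   so D = (10, 6)
3. A_x = 18  [[AB ⟂ BC ⇒ 8x-4y-136=0] ∩ [|A−(20, 6)|²=20]]
4. A_y = 2  [[AB ⟂ BC ⇒ 8x-4y-136=0] ∩ [|A−(20, 6)|²=20]]
   so A = (18, 2)

D = (10, 6)
A = (18, 2)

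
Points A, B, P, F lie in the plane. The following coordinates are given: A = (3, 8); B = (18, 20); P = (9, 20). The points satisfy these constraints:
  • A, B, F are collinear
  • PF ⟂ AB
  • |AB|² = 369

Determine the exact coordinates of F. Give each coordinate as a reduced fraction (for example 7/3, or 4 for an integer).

1. F_x = 513/41  [[A, B, F are collinear ⇒ -12x+15y-84=0] ∩ [PF ⟂ AB ⇒ 15x+12y-375=0]]
2. F_y = 640/41  [[A, B, F are collinear ⇒ -12x+15y-84=0] ∩ [PF ⟂ AB ⇒ 15x+12y-375=0]]
   so F = (513/41, 640/41)

F = (513/41, 640/41)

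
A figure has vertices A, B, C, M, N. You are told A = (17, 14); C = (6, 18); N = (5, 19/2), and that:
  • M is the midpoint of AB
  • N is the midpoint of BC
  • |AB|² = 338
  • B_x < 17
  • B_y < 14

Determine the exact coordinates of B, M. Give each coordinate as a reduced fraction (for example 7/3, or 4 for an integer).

1. B_x = 4  [B = 2·N−C = 2·(5, 19/2)−(6, 18)]
2. B_y = 1  [B = 2·N−C = 2·(5, 19/2)−(6, 18)]
   so B = (4, 1)
3. M_x = 21/2  [2·M = A+B = (17, 14)+(4, 1)]
4. M_y = 15/2  [2·M = A+B = (17, 14)+(4, 1)]
   so M = (21/2, 15/2)

B = (4, 1)
M = (21/2, 15/2)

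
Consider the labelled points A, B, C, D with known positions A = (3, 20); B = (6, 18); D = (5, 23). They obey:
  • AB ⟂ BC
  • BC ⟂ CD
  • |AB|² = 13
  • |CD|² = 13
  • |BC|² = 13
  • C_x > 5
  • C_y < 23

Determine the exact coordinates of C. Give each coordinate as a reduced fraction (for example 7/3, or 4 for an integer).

C = (8, 21)

1. C_x = 8  [[AB ⟂ BC ⇒ 3x-2y+18=0] ∩ [|C−(5, 23)|²=13]]
2. C_y = 21  [[AB ⟂ BC ⇒ 3x-2y+18=0] ∩ [|C−(5, 23)|²=13]]
   so C = (8, 21)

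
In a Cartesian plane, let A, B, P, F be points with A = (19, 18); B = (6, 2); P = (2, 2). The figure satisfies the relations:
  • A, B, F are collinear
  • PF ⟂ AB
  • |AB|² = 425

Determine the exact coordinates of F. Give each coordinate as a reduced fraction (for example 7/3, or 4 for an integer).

1. F_x = 1874/425  [[A, B, F are collinear ⇒ 16x-13y-70=0] ∩ [PF ⟂ AB ⇒ -13x-16y+58=0]]
2. F_y = 18/425  [[A, B, F are collinear ⇒ 16x-13y-70=0] ∩ [PF ⟂ AB ⇒ -13x-16y+58=0]]
   so F = (1874/425, 18/425)

F = (1874/425, 18/425)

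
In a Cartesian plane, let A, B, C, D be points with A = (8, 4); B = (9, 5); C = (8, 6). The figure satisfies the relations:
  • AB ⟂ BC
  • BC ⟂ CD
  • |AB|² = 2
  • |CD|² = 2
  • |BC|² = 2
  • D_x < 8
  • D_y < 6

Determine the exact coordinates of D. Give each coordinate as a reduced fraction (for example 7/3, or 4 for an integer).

1. D_x = 7  [[BC ⟂ CD ⇒ -1x+1y+2=0] ∩ [|D−(8, 6)|²=2]]
2. D_y = 5  [[BC ⟂ CD ⇒ -1x+1y+2=0] ∩ [|D−(8, 6)|²=2]]
   so D = (7, 5)

D = (7, 5)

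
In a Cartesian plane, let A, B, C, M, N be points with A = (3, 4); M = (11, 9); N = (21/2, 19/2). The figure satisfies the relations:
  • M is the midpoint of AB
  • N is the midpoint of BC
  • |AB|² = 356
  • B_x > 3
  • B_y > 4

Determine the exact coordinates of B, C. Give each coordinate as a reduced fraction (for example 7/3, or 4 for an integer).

B = (19, 14)
C = (2, 5)

1. B_x = 19  [B = 2·M−A = 2·(11, 9)−(3, 4)]
2. B_y = 14  [B = 2·M−A = 2·(11, 9)−(3, 4)]
   so B = (19, 14)
3. C_x = 2  [C = 2·N−B = 2·(21/2, 19/2)−(19, 14)]
4. C_y = 5  [C = 2·N−B = 2·(21/2, 19/2)−(19, 14)]
   so C = (2, 5)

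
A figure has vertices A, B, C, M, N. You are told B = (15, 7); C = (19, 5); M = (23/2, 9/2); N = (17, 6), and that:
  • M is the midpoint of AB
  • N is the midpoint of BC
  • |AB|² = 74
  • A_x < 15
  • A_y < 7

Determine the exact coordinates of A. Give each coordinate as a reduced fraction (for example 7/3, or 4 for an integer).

A = (8, 2)

1. A_x = 8  [A = 2·M−B = 2·(23/2, 9/2)−(15, 7)]
2. A_y = 2  [A = 2·M−B = 2·(23/2, 9/2)−(15, 7)]
   so A = (8, 2)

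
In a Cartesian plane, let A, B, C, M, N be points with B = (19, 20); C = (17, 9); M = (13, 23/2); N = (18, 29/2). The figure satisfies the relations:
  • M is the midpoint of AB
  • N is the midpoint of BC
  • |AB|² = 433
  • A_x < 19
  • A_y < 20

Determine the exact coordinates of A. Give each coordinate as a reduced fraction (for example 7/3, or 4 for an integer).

1. A_x = 7  [A = 2·M−B = 2·(13, 23/2)−(19, 20)]
2. A_y = 3  [A = 2·M−B = 2·(13, 23/2)−(19, 20)]
   so A = (7, 3)

A = (7, 3)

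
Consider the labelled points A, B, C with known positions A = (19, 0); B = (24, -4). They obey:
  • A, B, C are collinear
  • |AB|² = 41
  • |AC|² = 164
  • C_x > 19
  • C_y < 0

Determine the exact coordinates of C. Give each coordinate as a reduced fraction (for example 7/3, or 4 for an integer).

1. C_x = 29  [[A, B, C are collinear ⇒ 4x+5y-76=0] ∩ [|C−(19, 0)|²=164]]
2. C_y = -8  [[A, B, C are collinear ⇒ 4x+5y-76=0] ∩ [|C−(19, 0)|²=164]]
   so C = (29, -8)

C = (29, -8)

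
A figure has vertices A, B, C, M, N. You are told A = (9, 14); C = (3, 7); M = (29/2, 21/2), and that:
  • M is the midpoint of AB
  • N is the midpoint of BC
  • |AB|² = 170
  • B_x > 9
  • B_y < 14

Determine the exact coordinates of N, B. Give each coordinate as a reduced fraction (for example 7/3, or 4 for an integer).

N = (23/2, 7)
B = (20, 7)

1. B_x = 20  [B = 2·M−A = 2·(29/2, 21/2)−(9, 14)]
2. B_y = 7  [B = 2·M−A = 2·(29/2, 21/2)−(9, 14)]
   so B = (20, 7)
3. N_x = 23/2  [2·N = B+C = (20, 7)+(3, 7)]
4. N_y = 7  [2·N = B+C = (20, 7)+(3, 7)]
   so N = (23/2, 7)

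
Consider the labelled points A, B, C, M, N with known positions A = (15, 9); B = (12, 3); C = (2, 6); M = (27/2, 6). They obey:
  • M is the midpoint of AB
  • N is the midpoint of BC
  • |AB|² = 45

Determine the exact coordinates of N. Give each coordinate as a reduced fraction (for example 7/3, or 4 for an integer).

1. N_x = 7  [2·N = B+C = (12, 3)+(2, 6)]
2. N_y = 9/2  [2·N = B+C = (12, 3)+(2, 6)]
   so N = (7, 9/2)

N = (7, 9/2)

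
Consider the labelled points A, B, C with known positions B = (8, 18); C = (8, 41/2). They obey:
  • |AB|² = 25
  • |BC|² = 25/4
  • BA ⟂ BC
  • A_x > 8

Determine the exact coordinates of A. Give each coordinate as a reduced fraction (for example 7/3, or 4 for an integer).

1. A_x = 13  [[BA ⟂ BC ⇒ 5/2y-45=0] ∩ [|A−(8, 18)|²=25]]
2. A_y = 18  [[BA ⟂ BC ⇒ 5/2y-45=0] ∩ [|A−(8, 18)|²=25]]
   so A = (13, 18)

A = (13, 18)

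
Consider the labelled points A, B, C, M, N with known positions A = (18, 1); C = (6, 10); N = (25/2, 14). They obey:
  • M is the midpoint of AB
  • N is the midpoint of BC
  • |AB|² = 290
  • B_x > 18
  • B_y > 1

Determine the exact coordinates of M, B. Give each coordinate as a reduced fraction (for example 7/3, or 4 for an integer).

M = (37/2, 19/2)
B = (19, 18)

1. B_x = 19  [B = 2·N−C = 2·(25/2, 14)−(6, 10)]
2. B_y = 18  [B = 2·N−C = 2·(25/2, 14)−(6, 10)]
   so B = (19, 18)
3. M_x = 37/2  [2·M = A+B = (18, 1)+(19, 18)]
4. M_y = 19/2  [2·M = A+B = (18, 1)+(19, 18)]
   so M = (37/2, 19/2)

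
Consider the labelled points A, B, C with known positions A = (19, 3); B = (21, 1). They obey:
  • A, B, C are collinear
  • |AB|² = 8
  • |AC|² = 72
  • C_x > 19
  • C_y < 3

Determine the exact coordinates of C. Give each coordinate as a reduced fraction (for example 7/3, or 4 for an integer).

C = (25, -3)

1. C_x = 25  [[A, B, C are collinear ⇒ 2x+2y-44=0] ∩ [|C−(19, 3)|²=72]]
2. C_y = -3  [[A, B, C are collinear ⇒ 2x+2y-44=0] ∩ [|C−(19, 3)|²=72]]
   so C = (25, -3)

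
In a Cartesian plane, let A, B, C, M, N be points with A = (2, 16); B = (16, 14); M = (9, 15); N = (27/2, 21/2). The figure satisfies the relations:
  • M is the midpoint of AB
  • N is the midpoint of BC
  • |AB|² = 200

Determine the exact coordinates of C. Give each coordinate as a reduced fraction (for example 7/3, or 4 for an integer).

1. C_x = 11  [C = 2·N−B = 2·(27/2, 21/2)−(16, 14)]
2. C_y = 7  [C = 2·N−B = 2·(27/2, 21/2)−(16, 14)]
   so C = (11, 7)

C = (11, 7)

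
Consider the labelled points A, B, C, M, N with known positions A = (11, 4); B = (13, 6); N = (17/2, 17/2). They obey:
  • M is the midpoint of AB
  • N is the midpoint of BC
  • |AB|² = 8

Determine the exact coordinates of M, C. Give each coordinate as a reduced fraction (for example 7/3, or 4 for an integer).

1. M_x = 12  [2·M = A+B = (11, 4)+(13, 6)]
2. M_y = 5  [2·M = A+B = (11, 4)+(13, 6)]
   so M = (12, 5)
3. C_x = 4  [C = 2·N−B = 2·(17/2, 17/2)−(13, 6)]
4. C_y = 11  [C = 2·N−B = 2·(17/2, 17/2)−(13, 6)]
   so C = (4, 11)

M = (12, 5)
C = (4, 11)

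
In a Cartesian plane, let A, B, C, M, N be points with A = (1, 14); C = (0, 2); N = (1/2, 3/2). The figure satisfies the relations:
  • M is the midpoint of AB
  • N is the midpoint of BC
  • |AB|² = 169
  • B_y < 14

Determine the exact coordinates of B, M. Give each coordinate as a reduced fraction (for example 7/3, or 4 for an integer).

1. B_x = 1  [B = 2·N−C = 2·(1/2, 3/2)−(0, 2)]
2. B_y = 1  [B = 2·N−C = 2·(1/2, 3/2)−(0, 2)]
   so B = (1, 1)
3. M_x = 1  [2·M = A+B = (1, 14)+(1, 1)]
4. M_y = 15/2  [2·M = A+B = (1, 14)+(1, 1)]
   so M = (1, 15/2)

B = (1, 1)
M = (1, 15/2)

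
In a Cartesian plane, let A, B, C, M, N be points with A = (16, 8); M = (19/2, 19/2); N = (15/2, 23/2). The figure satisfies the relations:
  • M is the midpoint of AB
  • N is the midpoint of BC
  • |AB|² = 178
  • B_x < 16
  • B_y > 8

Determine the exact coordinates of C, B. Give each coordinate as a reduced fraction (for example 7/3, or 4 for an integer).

C = (12, 12)
B = (3, 11)

1. B_x = 3  [B = 2·M−A = 2·(19/2, 19/2)−(16, 8)]
2. B_y = 11  [B = 2·M−A = 2·(19/2, 19/2)−(16, 8)]
   so B = (3, 11)
3. C_x = 12  [C = 2·N−B = 2·(15/2, 23/2)−(3, 11)]
4. C_y = 12  [C = 2·N−B = 2·(15/2, 23/2)−(3, 11)]
   so C = (12, 12)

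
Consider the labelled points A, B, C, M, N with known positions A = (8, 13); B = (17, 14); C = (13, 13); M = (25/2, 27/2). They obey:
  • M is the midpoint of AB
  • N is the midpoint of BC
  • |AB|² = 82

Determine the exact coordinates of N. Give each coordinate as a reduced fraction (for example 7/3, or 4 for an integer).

N = (15, 27/2)

1. N_x = 15  [2·N = B+C = (17, 14)+(13, 13)]
2. N_y = 27/2  [2·N = B+C = (17, 14)+(13, 13)]
   so N = (15, 27/2)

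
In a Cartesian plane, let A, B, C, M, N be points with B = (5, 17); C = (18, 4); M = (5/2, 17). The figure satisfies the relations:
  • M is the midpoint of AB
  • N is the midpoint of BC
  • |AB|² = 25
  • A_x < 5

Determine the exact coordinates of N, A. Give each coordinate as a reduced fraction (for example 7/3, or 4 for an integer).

1. A_x = 0  [A = 2·M−B = 2·(5/2, 17)−(5, 17)]
2. A_y = 17  [A = 2·M−B = 2·(5/2, 17)−(5, 17)]
   so A = (0, 17)
3. N_x = 23/2  [2·N = B+C = (5, 17)+(18, 4)]
4. N_y = 21/2  [2·N = B+C = (5, 17)+(18, 4)]
   so N = (23/2, 21/2)

N = (23/2, 21/2)
A = (0, 17)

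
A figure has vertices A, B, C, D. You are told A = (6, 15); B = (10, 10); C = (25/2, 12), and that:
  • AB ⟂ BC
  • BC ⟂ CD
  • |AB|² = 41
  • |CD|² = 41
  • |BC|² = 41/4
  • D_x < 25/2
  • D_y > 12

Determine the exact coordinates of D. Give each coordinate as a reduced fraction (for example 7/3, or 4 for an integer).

D = (17/2, 17)

1. D_x = 17/2  [[BC ⟂ CD ⇒ 5/2x+2y-221/4=0] ∩ [|D−(25/2, 12)|²=41]]
2. D_y = 17  [[BC ⟂ CD ⇒ 5/2x+2y-221/4=0] ∩ [|D−(25/2, 12)|²=41]]
   so D = (17/2, 17)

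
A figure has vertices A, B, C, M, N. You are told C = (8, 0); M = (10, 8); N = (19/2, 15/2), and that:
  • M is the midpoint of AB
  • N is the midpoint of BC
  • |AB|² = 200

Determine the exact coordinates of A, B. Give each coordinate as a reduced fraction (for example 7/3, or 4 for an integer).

1. B_x = 11  [B = 2·N−C = 2·(19/2, 15/2)−(8, 0)]
2. B_y = 15  [B = 2·N−C = 2·(19/2, 15/2)−(8, 0)]
   so B = (11, 15)
3. A_x = 9  [A = 2·M−B = 2·(10, 8)−(11, 15)]
4. A_y = 1  [A = 2·M−B = 2·(10, 8)−(11, 15)]
   so A = (9, 1)

A = (9, 1)
B = (11, 15)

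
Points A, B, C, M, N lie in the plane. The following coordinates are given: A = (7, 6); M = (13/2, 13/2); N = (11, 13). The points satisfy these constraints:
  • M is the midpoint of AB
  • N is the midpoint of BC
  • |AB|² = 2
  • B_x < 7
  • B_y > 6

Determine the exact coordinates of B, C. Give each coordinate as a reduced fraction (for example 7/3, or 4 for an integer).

B = (6, 7)
C = (16, 19)

1. B_x = 6  [B = 2·M−A = 2·(13/2, 13/2)−(7, 6)]
2. B_y = 7  [B = 2·M−A = 2·(13/2, 13/2)−(7, 6)]
   so B = (6, 7)
3. C_x = 16  [C = 2·N−B = 2·(11, 13)−(6, 7)]
4. C_y = 19  [C = 2·N−B = 2·(11, 13)−(6, 7)]
   so C = (16, 19)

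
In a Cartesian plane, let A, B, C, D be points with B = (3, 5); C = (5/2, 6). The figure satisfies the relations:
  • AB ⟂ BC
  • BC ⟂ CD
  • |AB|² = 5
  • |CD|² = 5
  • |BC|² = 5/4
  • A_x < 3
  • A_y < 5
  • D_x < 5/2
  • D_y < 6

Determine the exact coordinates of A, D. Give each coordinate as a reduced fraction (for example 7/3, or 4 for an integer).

A = (1, 4)
D = (1/2, 5)

1. A_x = 1  [[AB ⟂ BC ⇒ 1/2x-1y+7/2=0] ∩ [|A−(3, 5)|²=5]]
2. A_y = 4  [[AB ⟂ BC ⇒ 1/2x-1y+7/2=0] ∩ [|A−(3, 5)|²=5]]
   so A = (1, 4)
3. D_x = 1/2  [[BC ⟂ CD ⇒ -1/2x+1y-19/4=0] ∩ [|D−(5/2, 6)|²=5]]
4. D_y = 5  [[BC ⟂ CD ⇒ -1/2x+1y-19/4=0] ∩ [|D−(5/2, 6)|²=5]]
   so D = (1/2, 5)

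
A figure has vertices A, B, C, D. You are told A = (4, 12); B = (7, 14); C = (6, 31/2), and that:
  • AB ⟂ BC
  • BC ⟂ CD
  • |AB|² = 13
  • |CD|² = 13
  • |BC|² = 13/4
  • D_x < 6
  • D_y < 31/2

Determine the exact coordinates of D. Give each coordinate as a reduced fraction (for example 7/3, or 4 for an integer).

D = (3, 27/2)

1. D_x = 3  [[BC ⟂ CD ⇒ -1x+3/2y-69/4=0] ∩ [|D−(6, 31/2)|²=13]]
2. D_y = 27/2  [[BC ⟂ CD ⇒ -1x+3/2y-69/4=0] ∩ [|D−(6, 31/2)|²=13]]
   so D = (3, 27/2)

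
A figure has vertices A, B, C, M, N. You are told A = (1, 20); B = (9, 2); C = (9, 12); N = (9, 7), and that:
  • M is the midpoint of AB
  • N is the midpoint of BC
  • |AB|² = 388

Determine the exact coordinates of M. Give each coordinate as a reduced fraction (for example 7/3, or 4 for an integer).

M = (5, 11)

1. M_x = 5  [2·M = A+B = (1, 20)+(9, 2)]
2. M_y = 11  [2·M = A+B = (1, 20)+(9, 2)]
   so M = (5, 11)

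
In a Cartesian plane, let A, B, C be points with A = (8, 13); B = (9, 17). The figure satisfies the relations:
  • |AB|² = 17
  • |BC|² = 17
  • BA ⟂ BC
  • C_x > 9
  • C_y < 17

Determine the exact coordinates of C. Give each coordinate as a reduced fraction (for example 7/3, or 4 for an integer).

C = (13, 16)

1. C_x = 13  [[BA ⟂ BC ⇒ -1x-4y+77=0] ∩ [|C−(9, 17)|²=17]]
2. C_y = 16  [[BA ⟂ BC ⇒ -1x-4y+77=0] ∩ [|C−(9, 17)|²=17]]
   so C = (13, 16)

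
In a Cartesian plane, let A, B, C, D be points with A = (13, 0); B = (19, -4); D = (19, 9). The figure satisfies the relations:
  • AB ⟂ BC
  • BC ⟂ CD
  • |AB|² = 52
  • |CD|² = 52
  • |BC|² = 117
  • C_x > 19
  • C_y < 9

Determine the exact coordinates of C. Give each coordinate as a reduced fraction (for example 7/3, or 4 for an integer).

1. C_x = 25  [[AB ⟂ BC ⇒ 6x-4y-130=0] ∩ [|C−(19, 9)|²=52]]
2. C_y = 5  [[AB ⟂ BC ⇒ 6x-4y-130=0] ∩ [|C−(19, 9)|²=52]]
   so C = (25, 5)

C = (25, 5)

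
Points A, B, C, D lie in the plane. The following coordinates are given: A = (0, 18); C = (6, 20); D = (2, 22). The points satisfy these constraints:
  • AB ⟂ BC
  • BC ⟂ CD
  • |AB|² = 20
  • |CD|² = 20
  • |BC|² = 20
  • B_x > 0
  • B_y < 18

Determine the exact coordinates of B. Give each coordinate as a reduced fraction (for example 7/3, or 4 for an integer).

1. B_x = 4  [[BC ⟂ CD ⇒ 4x-2y+16=0] ∩ [|B−(0, 18)|²=20]]
2. B_y = 16  [[BC ⟂ CD ⇒ 4x-2y+16=0] ∩ [|B−(0, 18)|²=20]]
   so B = (4, 16)

B = (4, 16)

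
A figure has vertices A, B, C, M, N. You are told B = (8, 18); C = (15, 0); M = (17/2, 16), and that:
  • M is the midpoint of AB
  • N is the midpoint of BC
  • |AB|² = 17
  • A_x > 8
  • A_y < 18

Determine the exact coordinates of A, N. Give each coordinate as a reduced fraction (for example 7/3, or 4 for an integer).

A = (9, 14)
N = (23/2, 9)

1. A_x = 9  [A = 2·M−B = 2·(17/2, 16)−(8, 18)]
2. A_y = 14  [A = 2·M−B = 2·(17/2, 16)−(8, 18)]
   so A = (9, 14)
3. N_x = 23/2  [2·N = B+C = (8, 18)+(15, 0)]
4. N_y = 9  [2·N = B+C = (8, 18)+(15, 0)]
   so N = (23/2, 9)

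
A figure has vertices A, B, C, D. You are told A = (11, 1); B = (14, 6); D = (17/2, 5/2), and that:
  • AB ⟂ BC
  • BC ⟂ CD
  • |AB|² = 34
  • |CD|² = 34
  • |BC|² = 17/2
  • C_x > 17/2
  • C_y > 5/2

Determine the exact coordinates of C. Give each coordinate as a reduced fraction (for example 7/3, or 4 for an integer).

C = (23/2, 15/2)

1. C_x = 23/2  [[AB ⟂ BC ⇒ 3x+5y-72=0] ∩ [|C−(17/2, 5/2)|²=34]]
2. C_y = 15/2  [[AB ⟂ BC ⇒ 3x+5y-72=0] ∩ [|C−(17/2, 5/2)|²=34]]
   so C = (23/2, 15/2)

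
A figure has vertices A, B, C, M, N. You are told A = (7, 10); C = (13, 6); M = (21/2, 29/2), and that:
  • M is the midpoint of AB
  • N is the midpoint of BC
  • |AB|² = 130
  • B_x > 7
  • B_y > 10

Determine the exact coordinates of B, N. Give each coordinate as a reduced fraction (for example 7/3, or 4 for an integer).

1. B_x = 14  [B = 2·M−A = 2·(21/2, 29/2)−(7, 10)]
2. B_y = 19  [B = 2·M−A = 2·(21/2, 29/2)−(7, 10)]
   so B = (14, 19)
3. N_x = 27/2  [2·N = B+C = (14, 19)+(13, 6)]
4. N_y = 25/2  [2·N = B+C = (14, 19)+(13, 6)]
   so N = (27/2, 25/2)

B = (14, 19)
N = (27/2, 25/2)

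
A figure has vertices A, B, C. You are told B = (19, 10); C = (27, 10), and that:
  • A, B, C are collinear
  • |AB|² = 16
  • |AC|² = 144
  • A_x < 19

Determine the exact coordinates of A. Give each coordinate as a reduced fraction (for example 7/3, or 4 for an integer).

1. A_x = 15  [[A, B, C are collinear ⇒ 8y-80=0] ∩ [|A−(19, 10)|²=16]]
2. A_y = 10  [[A, B, C are collinear ⇒ 8y-80=0] ∩ [|A−(19, 10)|²=16]]
   so A = (15, 10)

A = (15, 10)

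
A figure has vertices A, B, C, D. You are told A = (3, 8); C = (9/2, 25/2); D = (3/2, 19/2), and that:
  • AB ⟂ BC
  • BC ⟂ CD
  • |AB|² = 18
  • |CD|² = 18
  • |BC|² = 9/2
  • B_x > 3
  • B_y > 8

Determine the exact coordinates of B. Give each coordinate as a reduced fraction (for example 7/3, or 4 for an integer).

1. B_x = 6  [[BC ⟂ CD ⇒ 3x+3y-51=0] ∩ [|B−(3, 8)|²=18]]
2. B_y = 11  [[BC ⟂ CD ⇒ 3x+3y-51=0] ∩ [|B−(3, 8)|²=18]]
   so B = (6, 11)

B = (6, 11)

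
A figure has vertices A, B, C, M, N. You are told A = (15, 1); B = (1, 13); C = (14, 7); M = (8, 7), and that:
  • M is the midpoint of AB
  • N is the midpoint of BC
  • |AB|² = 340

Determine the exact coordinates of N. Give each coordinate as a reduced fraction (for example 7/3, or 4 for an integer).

1. N_x = 15/2  [2·N = B+C = (1, 13)+(14, 7)]
2. N_y = 10  [2·N = B+C = (1, 13)+(14, 7)]
   so N = (15/2, 10)

N = (15/2, 10)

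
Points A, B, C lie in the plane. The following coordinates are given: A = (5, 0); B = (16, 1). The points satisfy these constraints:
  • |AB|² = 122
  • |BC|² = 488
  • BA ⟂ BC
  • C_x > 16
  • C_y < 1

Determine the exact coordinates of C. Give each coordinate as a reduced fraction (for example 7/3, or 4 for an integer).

1. C_x = 18  [[BA ⟂ BC ⇒ -11x-1y+177=0] ∩ [|C−(16, 1)|²=488]]
2. C_y = -21  [[BA ⟂ BC ⇒ -11x-1y+177=0] ∩ [|C−(16, 1)|²=488]]
   so C = (18, -21)

C = (18, -21)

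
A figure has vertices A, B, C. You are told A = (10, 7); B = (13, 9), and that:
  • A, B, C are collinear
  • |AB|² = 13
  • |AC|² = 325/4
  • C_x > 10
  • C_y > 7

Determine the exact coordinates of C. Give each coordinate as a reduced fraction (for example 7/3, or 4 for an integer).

1. C_x = 35/2  [[A, B, C are collinear ⇒ -2x+3y-1=0] ∩ [|C−(10, 7)|²=325/4]]
2. C_y = 12  [[A, B, C are collinear ⇒ -2x+3y-1=0] ∩ [|C−(10, 7)|²=325/4]]
   so C = (35/2, 12)

C = (35/2, 12)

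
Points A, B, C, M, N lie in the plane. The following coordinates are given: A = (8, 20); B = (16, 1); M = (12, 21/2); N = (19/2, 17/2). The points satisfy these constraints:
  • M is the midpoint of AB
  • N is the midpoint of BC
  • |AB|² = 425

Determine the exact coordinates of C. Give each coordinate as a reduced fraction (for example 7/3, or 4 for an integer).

C = (3, 16)

1. C_x = 3  [C = 2·N−B = 2·(19/2, 17/2)−(16, 1)]
2. C_y = 16  [C = 2·N−B = 2·(19/2, 17/2)−(16, 1)]
   so C = (3, 16)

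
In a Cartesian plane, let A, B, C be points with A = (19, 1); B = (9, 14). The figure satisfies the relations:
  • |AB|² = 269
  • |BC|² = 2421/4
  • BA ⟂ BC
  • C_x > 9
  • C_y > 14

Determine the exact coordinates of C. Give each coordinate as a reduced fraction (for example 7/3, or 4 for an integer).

C = (57/2, 29)

1. C_x = 57/2  [[BA ⟂ BC ⇒ 10x-13y+92=0] ∩ [|C−(9, 14)|²=2421/4]]
2. C_y = 29  [[BA ⟂ BC ⇒ 10x-13y+92=0] ∩ [|C−(9, 14)|²=2421/4]]
   so C = (57/2, 29)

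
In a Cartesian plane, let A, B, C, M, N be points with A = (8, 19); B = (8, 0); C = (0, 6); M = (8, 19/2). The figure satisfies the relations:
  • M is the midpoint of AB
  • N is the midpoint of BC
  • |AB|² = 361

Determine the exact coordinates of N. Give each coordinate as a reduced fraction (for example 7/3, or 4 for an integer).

N = (4, 3)

1. N_x = 4  [2·N = B+C = (8, 0)+(0, 6)]
2. N_y = 3  [2·N = B+C = (8, 0)+(0, 6)]
   so N = (4, 3)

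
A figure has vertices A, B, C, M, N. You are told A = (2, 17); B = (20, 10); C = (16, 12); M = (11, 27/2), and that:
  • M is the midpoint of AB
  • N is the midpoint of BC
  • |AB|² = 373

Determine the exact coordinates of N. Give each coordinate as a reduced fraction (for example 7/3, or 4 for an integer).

N = (18, 11)

1. N_x = 18  [2·N = B+C = (20, 10)+(16, 12)]
2. N_y = 11  [2·N = B+C = (20, 10)+(16, 12)]
   so N = (18, 11)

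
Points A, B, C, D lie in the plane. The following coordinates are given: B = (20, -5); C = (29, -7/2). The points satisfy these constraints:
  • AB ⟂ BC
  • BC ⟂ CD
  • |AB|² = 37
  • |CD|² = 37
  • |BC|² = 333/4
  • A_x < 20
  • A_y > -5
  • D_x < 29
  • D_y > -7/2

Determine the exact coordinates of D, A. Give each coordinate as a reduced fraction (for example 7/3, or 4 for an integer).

D = (28, 5/2)
A = (19, 1)

1. D_x = 28  [[BC ⟂ CD ⇒ 9x+3/2y-1023/4=0] ∩ [|D−(29, -7/2)|²=37]]
2. D_y = 5/2  [[BC ⟂ CD ⇒ 9x+3/2y-1023/4=0] ∩ [|D−(29, -7/2)|²=37]]
   so D = (28, 5/2)
3. A_x = 19  [[AB ⟂ BC ⇒ -9x-3/2y+345/2=0] ∩ [|A−(20, -5)|²=37]]
4. A_y = 1  [[AB ⟂ BC ⇒ -9x-3/2y+345/2=0] ∩ [|A−(20, -5)|²=37]]
   so A = (19, 1)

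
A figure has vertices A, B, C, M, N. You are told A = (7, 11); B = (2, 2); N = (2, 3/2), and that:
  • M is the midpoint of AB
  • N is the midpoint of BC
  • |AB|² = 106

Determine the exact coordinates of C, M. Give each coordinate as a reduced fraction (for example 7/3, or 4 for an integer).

1. M_x = 9/2  [2·M = A+B = (7, 11)+(2, 2)]
2. M_y = 13/2  [2·M = A+B = (7, 11)+(2, 2)]
   so M = (9/2, 13/2)
3. C_x = 2  [C = 2·N−B = 2·(2, 3/2)−(2, 2)]
4. C_y = 1  [C = 2·N−B = 2·(2, 3/2)−(2, 2)]
   so C = (2, 1)

C = (2, 1)
M = (9/2, 13/2)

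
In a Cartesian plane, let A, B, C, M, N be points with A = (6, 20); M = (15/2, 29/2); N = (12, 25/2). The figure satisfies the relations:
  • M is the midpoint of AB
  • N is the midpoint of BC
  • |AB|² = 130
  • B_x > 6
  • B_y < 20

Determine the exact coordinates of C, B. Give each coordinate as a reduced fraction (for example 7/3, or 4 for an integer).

1. B_x = 9  [B = 2·M−A = 2·(15/2, 29/2)−(6, 20)]
2. B_y = 9  [B = 2·M−A = 2·(15/2, 29/2)−(6, 20)]
   so B = (9, 9)
3. C_x = 15  [C = 2·N−B = 2·(12, 25/2)−(9, 9)]
4. C_y = 16  [C = 2·N−B = 2·(12, 25/2)−(9, 9)]
   so C = (15, 16)

C = (15, 16)
B = (9, 9)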